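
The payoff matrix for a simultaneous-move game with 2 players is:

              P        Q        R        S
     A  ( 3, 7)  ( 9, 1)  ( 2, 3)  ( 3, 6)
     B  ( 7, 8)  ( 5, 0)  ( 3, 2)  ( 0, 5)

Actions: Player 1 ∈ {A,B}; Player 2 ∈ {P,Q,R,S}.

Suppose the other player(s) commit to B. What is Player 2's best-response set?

u_2(P vs B) = 8
u_2(Q vs B) = 0
u_2(R vs B) = 2
u_2(S vs B) = 5
max payoff 8 at {P}

BR_2 = {P}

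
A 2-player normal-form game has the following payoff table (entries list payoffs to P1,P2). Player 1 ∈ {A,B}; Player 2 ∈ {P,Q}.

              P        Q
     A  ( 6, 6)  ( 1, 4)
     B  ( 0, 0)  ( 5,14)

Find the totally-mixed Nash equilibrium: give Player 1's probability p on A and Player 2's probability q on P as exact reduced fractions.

P1 indiff ⇒ q·6+(1-q)·1 = q·0+(1-q)·5 ⇒ q(6) = (1-q)(4) ⇒ q = 2/5
P2 indiff ⇒ p·6+(1-p)·0 = p·4+(1-p)·14 ⇒ p(2) = (1-p)(14) ⇒ p = 7/8

(p,q) = (7/8, 2/5)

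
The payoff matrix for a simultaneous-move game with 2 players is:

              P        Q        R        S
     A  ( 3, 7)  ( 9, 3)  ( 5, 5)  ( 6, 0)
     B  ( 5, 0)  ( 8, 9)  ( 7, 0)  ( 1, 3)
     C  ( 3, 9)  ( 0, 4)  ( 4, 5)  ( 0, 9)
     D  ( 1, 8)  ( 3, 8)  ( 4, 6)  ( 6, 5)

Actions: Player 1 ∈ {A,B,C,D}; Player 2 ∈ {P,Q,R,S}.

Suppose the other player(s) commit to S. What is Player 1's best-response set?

BR_1 = {A,D}

u_1(A vs S) = 6
u_1(B vs S) = 1
u_1(C vs S) = 0
u_1(D vs S) = 6
max payoff 6 at {A,D}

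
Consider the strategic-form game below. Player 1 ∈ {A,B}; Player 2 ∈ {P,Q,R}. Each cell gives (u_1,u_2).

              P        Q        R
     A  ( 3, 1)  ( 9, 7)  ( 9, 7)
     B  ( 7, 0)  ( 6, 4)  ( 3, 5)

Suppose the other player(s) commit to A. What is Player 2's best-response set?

BR_2 = {Q,R}

u_2(P vs A) = 1
u_2(Q vs A) = 7
u_2(R vs A) = 7
max payoff 7 at {Q,R}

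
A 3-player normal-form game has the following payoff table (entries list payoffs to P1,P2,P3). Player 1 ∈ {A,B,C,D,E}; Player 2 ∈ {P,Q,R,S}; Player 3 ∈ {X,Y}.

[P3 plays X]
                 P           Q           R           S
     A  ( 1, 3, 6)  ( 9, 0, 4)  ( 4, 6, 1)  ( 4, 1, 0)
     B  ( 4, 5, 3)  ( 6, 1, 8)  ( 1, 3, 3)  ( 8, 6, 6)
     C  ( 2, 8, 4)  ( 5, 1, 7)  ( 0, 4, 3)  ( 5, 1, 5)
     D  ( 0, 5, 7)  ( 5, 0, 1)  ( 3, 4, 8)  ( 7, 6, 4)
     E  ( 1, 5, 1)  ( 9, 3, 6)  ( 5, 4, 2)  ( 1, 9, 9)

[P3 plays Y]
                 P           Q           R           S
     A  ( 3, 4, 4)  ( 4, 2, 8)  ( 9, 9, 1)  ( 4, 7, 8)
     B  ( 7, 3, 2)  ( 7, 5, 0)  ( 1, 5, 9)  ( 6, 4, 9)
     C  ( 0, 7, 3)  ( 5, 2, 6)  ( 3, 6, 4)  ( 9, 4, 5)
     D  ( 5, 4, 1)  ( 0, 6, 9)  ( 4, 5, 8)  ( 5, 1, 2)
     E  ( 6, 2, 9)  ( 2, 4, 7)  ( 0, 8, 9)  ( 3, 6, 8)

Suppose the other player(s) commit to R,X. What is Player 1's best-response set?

P1 best: {E}

u_1(A vs R,X) = 4
u_1(B vs R,X) = 1
u_1(C vs R,X) = 0
u_1(D vs R,X) = 3
u_1(E vs R,X) = 5
max payoff 5 at {E}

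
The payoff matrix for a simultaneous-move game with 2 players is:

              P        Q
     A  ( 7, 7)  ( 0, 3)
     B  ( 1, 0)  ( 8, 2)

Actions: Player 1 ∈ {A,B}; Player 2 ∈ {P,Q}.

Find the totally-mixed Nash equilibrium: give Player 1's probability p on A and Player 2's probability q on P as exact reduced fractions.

P1 indiff ⇒ q·7+(1-q)·0 = q·1+(1-q)·8 ⇒ q(6) = (1-q)(8) ⇒ q = 4/7
P2 indiff ⇒ p·7+(1-p)·0 = p·3+(1-p)·2 ⇒ p(4) = (1-p)(2) ⇒ p = 1/3

P1 mixes 1/3 on A; P2 mixes 4/7 on P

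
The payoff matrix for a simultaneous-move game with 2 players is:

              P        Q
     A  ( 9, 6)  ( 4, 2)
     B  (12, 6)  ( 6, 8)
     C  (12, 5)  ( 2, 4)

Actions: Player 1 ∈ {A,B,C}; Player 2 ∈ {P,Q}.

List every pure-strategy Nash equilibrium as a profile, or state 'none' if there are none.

(A,P): not NE [P1→C gives 12>9]
(A,Q): not NE [P1→B gives 6>4; P2→P gives 6>2]
(B,P): not NE [P2→Q gives 8>6]
(B,Q): NE
(C,P): NE
(C,Q): not NE [P1→B gives 6>2; P2→P gives 5>4]

NE set: (B,Q), (C,P)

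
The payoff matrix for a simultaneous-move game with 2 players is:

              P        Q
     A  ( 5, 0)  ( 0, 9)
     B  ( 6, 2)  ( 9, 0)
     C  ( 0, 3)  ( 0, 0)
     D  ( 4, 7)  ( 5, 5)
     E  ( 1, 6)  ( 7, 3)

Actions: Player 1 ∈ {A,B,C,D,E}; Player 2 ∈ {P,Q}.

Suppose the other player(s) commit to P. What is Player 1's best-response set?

u_1(A vs P) = 5
u_1(B vs P) = 6
u_1(C vs P) = 0
u_1(D vs P) = 4
u_1(E vs P) = 1
max payoff 6 at {B}

P1 best: {B}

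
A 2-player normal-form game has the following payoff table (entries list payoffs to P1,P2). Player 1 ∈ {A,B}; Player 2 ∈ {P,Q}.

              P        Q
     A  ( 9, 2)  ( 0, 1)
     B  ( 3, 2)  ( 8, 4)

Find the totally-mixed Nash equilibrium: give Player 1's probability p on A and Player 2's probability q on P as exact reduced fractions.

P1 indiff ⇒ q·9+(1-q)·0 = q·3+(1-q)·8 ⇒ q(6) = (1-q)(8) ⇒ q = 4/7
P2 indiff ⇒ p·2+(1-p)·2 = p·1+(1-p)·4 ⇒ p(1) = (1-p)(2) ⇒ p = 2/3

(p,q) = (2/3, 4/7)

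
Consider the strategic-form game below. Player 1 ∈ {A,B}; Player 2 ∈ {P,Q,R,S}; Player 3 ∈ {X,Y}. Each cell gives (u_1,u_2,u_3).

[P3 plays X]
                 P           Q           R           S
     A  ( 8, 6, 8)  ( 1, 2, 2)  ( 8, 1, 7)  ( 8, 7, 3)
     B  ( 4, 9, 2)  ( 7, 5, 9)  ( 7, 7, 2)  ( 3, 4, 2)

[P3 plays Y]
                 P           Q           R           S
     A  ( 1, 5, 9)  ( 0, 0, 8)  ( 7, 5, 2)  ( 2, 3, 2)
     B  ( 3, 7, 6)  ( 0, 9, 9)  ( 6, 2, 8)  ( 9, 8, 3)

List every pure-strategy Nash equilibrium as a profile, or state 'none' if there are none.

(A,P,X): not NE [P2→S gives 7>6; P3→Y gives 9>8]
(A,P,Y): not NE [P1→B gives 3>1]
(A,Q,X): not NE [P1→B gives 7>1; P2→S gives 7>2; P3→Y gives 8>2]
(A,Q,Y): not NE [P2→R gives 5>0]
(A,R,X): not NE [P2→S gives 7>1]
(A,R,Y): not NE [P3→X gives 7>2]
(A,S,X): NE
(A,S,Y): not NE [P1→B gives 9>2; P2→R gives 5>3; P3→X gives 3>2]
(B,P,X): not NE [P1→A gives 8>4; P3→Y gives 6>2]
(B,P,Y): not NE [P2→Q gives 9>7]
(B,Q,X): not NE [P2→P gives 9>5]
(B,Q,Y): NE
(B,R,X): not NE [P1→A gives 8>7; P2→P gives 9>7; P3→Y gives 8>2]
(B,R,Y): not NE [P1→A gives 7>6; P2→Q gives 9>2]
(B,S,X): not NE [P1→A gives 8>3; P2→P gives 9>4; P3→Y gives 3>2]
(B,S,Y): not NE [P2→Q gives 9>8]

NE set: (A,S,X), (B,Q,Y)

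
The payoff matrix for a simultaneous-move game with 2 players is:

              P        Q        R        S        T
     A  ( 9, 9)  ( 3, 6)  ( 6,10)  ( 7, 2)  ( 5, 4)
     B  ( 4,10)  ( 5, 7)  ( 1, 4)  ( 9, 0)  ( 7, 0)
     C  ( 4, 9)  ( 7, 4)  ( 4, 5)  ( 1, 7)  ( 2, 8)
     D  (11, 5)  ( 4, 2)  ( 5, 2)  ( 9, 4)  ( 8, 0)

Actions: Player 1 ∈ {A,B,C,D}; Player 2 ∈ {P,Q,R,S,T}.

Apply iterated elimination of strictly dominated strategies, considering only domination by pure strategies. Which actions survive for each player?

P2 drop Q (P beats it: A:9>6 B:10>7 C:9>4 D:5>2)
P1 drop C (A beats it: P:9>4 R:6>4 S:7>1 T:5>2)
P2 drop S (P beats it: A:9>2 B:10>0 D:5>4)
P1 drop B (D beats it: P:11>4 R:5>1 T:8>7)
P2 drop T (P beats it: A:9>4 D:5>0)
P1→{A,D} P2→{P,R}

Remaining: P1:{A,D} P2:{P,R}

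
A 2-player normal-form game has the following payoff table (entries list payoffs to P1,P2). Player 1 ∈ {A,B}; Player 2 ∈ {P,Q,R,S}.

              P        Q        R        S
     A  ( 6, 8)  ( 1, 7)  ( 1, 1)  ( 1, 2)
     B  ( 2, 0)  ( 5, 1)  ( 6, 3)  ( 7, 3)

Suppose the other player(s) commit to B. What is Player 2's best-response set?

BR_2 = {R,S}

u_2(P vs B) = 0
u_2(Q vs B) = 1
u_2(R vs B) = 3
u_2(S vs B) = 3
max payoff 3 at {R,S}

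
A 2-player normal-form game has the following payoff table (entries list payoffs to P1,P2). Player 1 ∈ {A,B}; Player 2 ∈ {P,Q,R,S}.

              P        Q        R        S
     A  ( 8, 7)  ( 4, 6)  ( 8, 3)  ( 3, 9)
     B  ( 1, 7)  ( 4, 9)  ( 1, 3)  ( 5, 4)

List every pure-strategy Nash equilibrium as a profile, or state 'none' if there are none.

NE set: (B,Q)

(A,P): not NE [P2→S gives 9>7]
(A,Q): not NE [P2→S gives 9>6]
(A,R): not NE [P2→S gives 9>3]
(A,S): not NE [P1→B gives 5>3]
(B,P): not NE [P1→A gives 8>1; P2→Q gives 9>7]
(B,Q): NE
(B,R): not NE [P1→A gives 8>1; P2→Q gives 9>3]
(B,S): not NE [P2→Q gives 9>4]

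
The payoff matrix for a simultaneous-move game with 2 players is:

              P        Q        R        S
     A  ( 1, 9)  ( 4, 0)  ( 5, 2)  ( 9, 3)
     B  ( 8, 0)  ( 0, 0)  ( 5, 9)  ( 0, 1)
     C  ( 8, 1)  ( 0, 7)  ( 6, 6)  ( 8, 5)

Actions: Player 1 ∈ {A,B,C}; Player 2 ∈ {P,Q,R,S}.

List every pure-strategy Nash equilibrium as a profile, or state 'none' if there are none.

(A,P): not NE [P1→C gives 8>1]
(A,Q): not NE [P2→P gives 9>0]
(A,R): not NE [P1→C gives 6>5; P2→P gives 9>2]
(A,S): not NE [P2→P gives 9>3]
(B,P): not NE [P2→R gives 9>0]
(B,Q): not NE [P1→A gives 4>0; P2→R gives 9>0]
(B,R): not NE [P1→C gives 6>5]
(B,S): not NE [P1→A gives 9>0; P2→R gives 9>1]
(C,P): not NE [P2→Q gives 7>1]
(C,Q): not NE [P1→A gives 4>0]
(C,R): not NE [P2→Q gives 7>6]
(C,S): not NE [P1→A gives 9>8; P2→Q gives 7>5]

PSNE: ∅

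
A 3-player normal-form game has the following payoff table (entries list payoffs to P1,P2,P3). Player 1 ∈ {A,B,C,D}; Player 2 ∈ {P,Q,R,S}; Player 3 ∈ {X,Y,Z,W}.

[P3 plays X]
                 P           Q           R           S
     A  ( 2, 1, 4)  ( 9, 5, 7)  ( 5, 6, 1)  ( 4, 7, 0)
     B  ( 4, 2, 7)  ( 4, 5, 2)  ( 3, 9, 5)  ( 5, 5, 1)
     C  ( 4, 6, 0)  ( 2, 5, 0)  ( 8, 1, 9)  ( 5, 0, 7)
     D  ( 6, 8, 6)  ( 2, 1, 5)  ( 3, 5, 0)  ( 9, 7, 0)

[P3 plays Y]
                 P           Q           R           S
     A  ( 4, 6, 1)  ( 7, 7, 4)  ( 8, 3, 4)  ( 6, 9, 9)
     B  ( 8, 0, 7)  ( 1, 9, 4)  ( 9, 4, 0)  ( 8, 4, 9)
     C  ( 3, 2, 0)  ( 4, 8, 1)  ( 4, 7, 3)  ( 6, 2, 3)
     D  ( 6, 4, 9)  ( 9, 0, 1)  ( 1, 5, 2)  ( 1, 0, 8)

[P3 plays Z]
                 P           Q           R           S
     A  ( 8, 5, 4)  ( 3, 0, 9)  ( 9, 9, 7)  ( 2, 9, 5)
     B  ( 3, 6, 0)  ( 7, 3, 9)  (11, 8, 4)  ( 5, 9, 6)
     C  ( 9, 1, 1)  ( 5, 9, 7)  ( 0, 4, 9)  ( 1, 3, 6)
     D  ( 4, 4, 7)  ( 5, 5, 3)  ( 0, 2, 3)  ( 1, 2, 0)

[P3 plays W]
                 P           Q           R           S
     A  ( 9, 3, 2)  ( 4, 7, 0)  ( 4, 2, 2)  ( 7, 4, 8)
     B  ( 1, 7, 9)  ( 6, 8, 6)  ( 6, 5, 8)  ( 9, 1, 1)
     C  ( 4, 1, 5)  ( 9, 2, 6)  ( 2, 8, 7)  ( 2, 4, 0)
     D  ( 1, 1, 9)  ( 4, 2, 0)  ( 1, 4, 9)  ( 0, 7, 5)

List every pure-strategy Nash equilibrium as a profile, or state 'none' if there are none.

No pure NE.

(A,P,X): not NE [P1→D gives 6>2; P2→S gives 7>1]
(A,P,Y): not NE [P1→B gives 8>4; P2→S gives 9>6; P3→Z gives 4>1]
(A,P,Z): not NE [P1→C gives 9>8; P2→S gives 9>5]
(A,P,W): not NE [P2→Q gives 7>3; P3→Z gives 4>2]
(A,Q,X): not NE [P2→S gives 7>5; P3→Z gives 9>7]
(A,Q,Y): not NE [P1→D gives 9>7; P2→S gives 9>7; P3→Z gives 9>4]
(A,Q,Z): not NE [P1→B gives 7>3; P2→S gives 9>0]
(A,Q,W): not NE [P1→C gives 9>4; P3→Z gives 9>0]
(A,R,X): not NE [P1→C gives 8>5; P2→S gives 7>6; P3→Z gives 7>1]
(A,R,Y): not NE [P1→B gives 9>8; P2→S gives 9>3; P3→Z gives 7>4]
(A,R,Z): not NE [P1→B gives 11>9]
(A,R,W): not NE [P1→B gives 6>4; P2→Q gives 7>2; P3→Z gives 7>2]
(A,S,X): not NE [P1→D gives 9>4; P3→Y gives 9>0]
(A,S,Y): not NE [P1→B gives 8>6]
(A,S,Z): not NE [P1→B gives 5>2; P3→Y gives 9>5]
(A,S,W): not NE [P1→B gives 9>7; P2→Q gives 7>4; P3→Y gives 9>8]
(B,P,X): not NE [P1→D gives 6>4; P2→R gives 9>2; P3→W gives 9>7]
(B,P,Y): not NE [P2→Q gives 9>0; P3→W gives 9>7]
(B,P,Z): not NE [P1→C gives 9>3; P2→S gives 9>6; P3→W gives 9>0]
(B,P,W): not NE [P1→A gives 9>1; P2→Q gives 8>7]
(B,Q,X): not NE [P1→A gives 9>4; P2→R gives 9>5; P3→Z gives 9>2]
(B,Q,Y): not NE [P1→D gives 9>1; P3→Z gives 9>4]
(B,Q,Z): not NE [P2→S gives 9>3]
(B,Q,W): not NE [P1→C gives 9>6; P3→Z gives 9>6]
(B,R,X): not NE [P1→C gives 8>3; P3→W gives 8>5]
(B,R,Y): not NE [P2→Q gives 9>4; P3→W gives 8>0]
(B,R,Z): not NE [P2→S gives 9>8; P3→W gives 8>4]
(B,R,W): not NE [P2→Q gives 8>5]
(B,S,X): not NE [P1→D gives 9>5; P2→R gives 9>5; P3→Y gives 9>1]
(B,S,Y): not NE [P2→Q gives 9>4]
(B,S,Z): not NE [P3→Y gives 9>6]
(B,S,W): not NE [P2→Q gives 8>1; P3→Y gives 9>1]
(C,P,X): not NE [P1→D gives 6>4; P3→W gives 5>0]
(C,P,Y): not NE [P1→B gives 8>3; P2→Q gives 8>2; P3→W gives 5>0]
(C,P,Z): not NE [P2→Q gives 9>1; P3→W gives 5>1]
(C,P,W): not NE [P1→A gives 9>4; P2→R gives 8>1]
(C,Q,X): not NE [P1→A gives 9>2; P2→P gives 6>5; P3→Z gives 7>0]
(C,Q,Y): not NE [P1→D gives 9>4; P3→Z gives 7>1]
(C,Q,Z): not NE [P1→B gives 7>5]
(C,Q,W): not NE [P2→R gives 8>2; P3→Z gives 7>6]
(C,R,X): not NE [P2→P gives 6>1]
(C,R,Y): not NE [P1→B gives 9>4; P2→Q gives 8>7; P3→Z gives 9>3]
(C,R,Z): not NE [P1→B gives 11>0; P2→Q gives 9>4]
(C,R,W): not NE [P1→B gives 6>2; P3→Z gives 9>7]
(C,S,X): not NE [P1→D gives 9>5; P2→P gives 6>0]
(C,S,Y): not NE [P1→B gives 8>6; P2→Q gives 8>2; P3→X gives 7>3]
(C,S,Z): not NE [P1→B gives 5>1; P2→Q gives 9>3; P3→X gives 7>6]
(C,S,W): not NE [P1→B gives 9>2; P2→R gives 8>4; P3→X gives 7>0]
(D,P,X): not NE [P3→W gives 9>6]
(D,P,Y): not NE [P1→B gives 8>6; P2→R gives 5>4]
(D,P,Z): not NE [P1→C gives 9>4; P2→Q gives 5>4; P3→W gives 9>7]
(D,P,W): not NE [P1→A gives 9>1; P2→S gives 7>1]
(D,Q,X): not NE [P1→A gives 9>2; P2→P gives 8>1]
(D,Q,Y): not NE [P2→R gives 5>0; P3→X gives 5>1]
(D,Q,Z): not NE [P1→B gives 7>5; P3→X gives 5>3]
(D,Q,W): not NE [P1→C gives 9>4; P2→S gives 7>2; P3→X gives 5>0]
(D,R,X): not NE [P1→C gives 8>3; P2→P gives 8>5; P3→W gives 9>0]
(D,R,Y): not NE [P1→B gives 9>1; P3→W gives 9>2]
(D,R,Z): not NE [P1→B gives 11>0; P2→Q gives 5>2; P3→W gives 9>3]
(D,R,W): not NE [P1→B gives 6>1; P2→S gives 7>4]
(D,S,X): not NE [P2→P gives 8>7; P3→Y gives 8>0]
(D,S,Y): not NE [P1→B gives 8>1; P2→R gives 5>0]
(D,S,Z): not NE [P1→B gives 5>1; P2→Q gives 5>2; P3→Y gives 8>0]
(D,S,W): not NE [P1→B gives 9>0; P3→Y gives 8>5]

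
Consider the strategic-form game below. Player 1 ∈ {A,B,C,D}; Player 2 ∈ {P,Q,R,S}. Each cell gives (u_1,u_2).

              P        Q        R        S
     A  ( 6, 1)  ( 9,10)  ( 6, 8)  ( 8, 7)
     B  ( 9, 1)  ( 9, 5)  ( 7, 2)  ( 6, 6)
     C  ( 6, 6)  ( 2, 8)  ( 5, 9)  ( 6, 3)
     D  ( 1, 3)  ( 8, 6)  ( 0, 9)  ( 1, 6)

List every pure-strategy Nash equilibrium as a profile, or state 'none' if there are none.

(A,P): not NE [P1→B gives 9>6; P2→Q gives 10>1]
(A,Q): NE
(A,R): not NE [P1→B gives 7>6; P2→Q gives 10>8]
(A,S): not NE [P2→Q gives 10>7]
(B,P): not NE [P2→S gives 6>1]
(B,Q): not NE [P2→S gives 6>5]
(B,R): not NE [P2→S gives 6>2]
(B,S): not NE [P1→A gives 8>6]
(C,P): not NE [P1→B gives 9>6; P2→R gives 9>6]
(C,Q): not NE [P1→B gives 9>2; P2→R gives 9>8]
(C,R): not NE [P1→B gives 7>5]
(C,S): not NE [P1→A gives 8>6; P2→R gives 9>3]
(D,P): not NE [P1→B gives 9>1; P2→R gives 9>3]
(D,Q): not NE [P1→B gives 9>8; P2→R gives 9>6]
(D,R): not NE [P1→B gives 7>0]
(D,S): not NE [P1→A gives 8>1; P2→R gives 9>6]

NE set: (A,Q)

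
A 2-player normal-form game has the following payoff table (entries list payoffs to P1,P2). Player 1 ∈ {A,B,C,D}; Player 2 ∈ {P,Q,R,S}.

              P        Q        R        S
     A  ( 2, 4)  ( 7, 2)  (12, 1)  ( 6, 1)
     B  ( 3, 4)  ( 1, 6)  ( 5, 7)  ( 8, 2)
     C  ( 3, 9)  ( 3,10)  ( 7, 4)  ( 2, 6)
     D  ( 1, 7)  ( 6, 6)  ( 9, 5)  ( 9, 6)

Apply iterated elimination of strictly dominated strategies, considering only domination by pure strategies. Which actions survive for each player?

P2 drop S (P beats it: A:4>1 B:4>2 C:9>6 D:7>6)
P1 drop D (A beats it: P:2>1 Q:7>6 R:12>9)
P1→{A,B,C} P2→{P,Q,R}

Survivors P1:{A,B,C} P2:{P,Q,R}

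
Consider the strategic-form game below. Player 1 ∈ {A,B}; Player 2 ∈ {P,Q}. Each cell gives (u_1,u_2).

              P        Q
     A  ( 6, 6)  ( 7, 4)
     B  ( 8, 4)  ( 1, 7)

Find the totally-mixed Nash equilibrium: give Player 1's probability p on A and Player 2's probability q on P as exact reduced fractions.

P1 indiff ⇒ q·6+(1-q)·7 = q·8+(1-q)·1 ⇒ q(-2) = (1-q)(-6) ⇒ q = 3/4
P2 indiff ⇒ p·6+(1-p)·4 = p·4+(1-p)·7 ⇒ p(2) = (1-p)(3) ⇒ p = 3/5

p=3/5, q=3/4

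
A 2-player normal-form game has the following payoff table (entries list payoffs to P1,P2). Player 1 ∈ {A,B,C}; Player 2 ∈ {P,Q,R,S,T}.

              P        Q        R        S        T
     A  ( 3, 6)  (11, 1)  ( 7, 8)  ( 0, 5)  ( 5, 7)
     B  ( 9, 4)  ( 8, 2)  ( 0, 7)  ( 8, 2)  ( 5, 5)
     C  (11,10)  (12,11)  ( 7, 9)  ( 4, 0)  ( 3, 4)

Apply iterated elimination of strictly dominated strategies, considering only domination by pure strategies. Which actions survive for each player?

Survivors P1:{A,C} P2:{P,Q,R}

P2 drop S (P beats it: A:6>5 B:4>2 C:10>0)
P2 drop T (R beats it: A:8>7 B:7>5 C:9>4)
P1 drop B (C beats it: P:11>9 Q:12>8 R:7>0)
P1→{A,C} P2→{P,Q,R}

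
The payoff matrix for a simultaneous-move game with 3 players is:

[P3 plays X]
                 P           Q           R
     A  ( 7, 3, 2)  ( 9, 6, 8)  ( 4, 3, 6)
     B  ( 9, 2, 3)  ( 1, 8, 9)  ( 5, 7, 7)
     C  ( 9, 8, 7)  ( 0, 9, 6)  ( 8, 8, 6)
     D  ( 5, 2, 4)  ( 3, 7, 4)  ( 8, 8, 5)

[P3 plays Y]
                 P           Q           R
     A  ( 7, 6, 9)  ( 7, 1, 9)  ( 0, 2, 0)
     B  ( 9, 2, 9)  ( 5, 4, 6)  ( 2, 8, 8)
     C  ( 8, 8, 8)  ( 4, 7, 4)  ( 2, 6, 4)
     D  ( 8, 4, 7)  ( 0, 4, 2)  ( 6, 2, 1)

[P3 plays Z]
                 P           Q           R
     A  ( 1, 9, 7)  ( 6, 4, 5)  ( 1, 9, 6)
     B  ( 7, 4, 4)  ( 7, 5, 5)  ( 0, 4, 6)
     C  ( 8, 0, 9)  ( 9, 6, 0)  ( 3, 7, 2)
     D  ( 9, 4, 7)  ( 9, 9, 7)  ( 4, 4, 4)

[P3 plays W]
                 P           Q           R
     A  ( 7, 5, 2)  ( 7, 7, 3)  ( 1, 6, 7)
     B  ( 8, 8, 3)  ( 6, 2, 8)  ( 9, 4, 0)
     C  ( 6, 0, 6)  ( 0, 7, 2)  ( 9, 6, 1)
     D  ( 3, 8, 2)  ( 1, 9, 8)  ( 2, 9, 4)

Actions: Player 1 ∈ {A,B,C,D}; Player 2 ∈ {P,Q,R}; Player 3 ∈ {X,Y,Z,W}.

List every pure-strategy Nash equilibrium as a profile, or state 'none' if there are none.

Nash profiles: (D,R,X)

(A,P,X): not NE [P1→C gives 9>7; P2→Q gives 6>3; P3→Y gives 9>2]
(A,P,Y): not NE [P1→B gives 9>7]
(A,P,Z): not NE [P1→D gives 9>1; P3→Y gives 9>7]
(A,P,W): not NE [P1→B gives 8>7; P2→Q gives 7>5; P3→Y gives 9>2]
(A,Q,X): not NE [P3→Y gives 9>8]
(A,Q,Y): not NE [P2→P gives 6>1]
(A,Q,Z): not NE [P1→D gives 9>6; P2→R gives 9>4; P3→Y gives 9>5]
(A,Q,W): not NE [P3→Y gives 9>3]
(A,R,X): not NE [P1→D gives 8>4; P2→Q gives 6>3; P3→W gives 7>6]
(A,R,Y): not NE [P1→D gives 6>0; P2→P gives 6>2; P3→W gives 7>0]
(A,R,Z): not NE [P1→D gives 4>1; P3→W gives 7>6]
(A,R,W): not NE [P1→C gives 9>1; P2→Q gives 7>6]
(B,P,X): not NE [P2→Q gives 8>2; P3→Y gives 9>3]
(B,P,Y): not NE [P2→R gives 8>2]
(B,P,Z): not NE [P1→D gives 9>7; P2→Q gives 5>4; P3→Y gives 9>4]
(B,P,W): not NE [P3→Y gives 9>3]
(B,Q,X): not NE [P1→A gives 9>1]
(B,Q,Y): not NE [P1→A gives 7>5; P2→R gives 8>4; P3→X gives 9>6]
(B,Q,Z): not NE [P1→D gives 9>7; P3→X gives 9>5]
(B,Q,W): not NE [P1→A gives 7>6; P2→P gives 8>2; P3→X gives 9>8]
(B,R,X): not NE [P1→D gives 8>5; P2→Q gives 8>7; P3→Y gives 8>7]
(B,R,Y): not NE [P1→D gives 6>2]
(B,R,Z): not NE [P1→D gives 4>0; P2→Q gives 5>4; P3→Y gives 8>6]
(B,R,W): not NE [P2→P gives 8>4; P3→Y gives 8>0]
(C,P,X): not NE [P2→Q gives 9>8; P3→Z gives 9>7]
(C,P,Y): not NE [P1→B gives 9>8; P3→Z gives 9>8]
(C,P,Z): not NE [P1→D gives 9>8; P2→R gives 7>0]
(C,P,W): not NE [P1→B gives 8>6; P2→Q gives 7>0; P3→Z gives 9>6]
(C,Q,X): not NE [P1→A gives 9>0]
(C,Q,Y): not NE [P1→A gives 7>4; P2→P gives 8>7; P3→X gives 6>4]
(C,Q,Z): not NE [P2→R gives 7>6; P3→X gives 6>0]
(C,Q,W): not NE [P1→A gives 7>0; P3→X gives 6>2]
(C,R,X): not NE [P2→Q gives 9>8]
(C,R,Y): not NE [P1→D gives 6>2; P2→P gives 8>6; P3→X gives 6>4]
(C,R,Z): not NE [P1→D gives 4>3; P3→X gives 6>2]
(C,R,W): not NE [P2→Q gives 7>6; P3→X gives 6>1]
(D,P,X): not NE [P1→C gives 9>5; P2→R gives 8>2; P3→Z gives 7>4]
(D,P,Y): not NE [P1→B gives 9>8]
(D,P,Z): not NE [P2→Q gives 9>4]
(D,P,W): not NE [P1→B gives 8>3; P2→R gives 9>8; P3→Z gives 7>2]
(D,Q,X): not NE [P1→A gives 9>3; P2→R gives 8>7; P3→W gives 8>4]
(D,Q,Y): not NE [P1→A gives 7>0; P3→W gives 8>2]
(D,Q,Z): not NE [P3→W gives 8>7]
(D,Q,W): not NE [P1→A gives 7>1]
(D,R,X): NE
(D,R,Y): not NE [P2→Q gives 4>2; P3→X gives 5>1]
(D,R,Z): not NE [P2→Q gives 9>4; P3→X gives 5>4]
(D,R,W): not NE [P1→C gives 9>2; P3→X gives 5>4]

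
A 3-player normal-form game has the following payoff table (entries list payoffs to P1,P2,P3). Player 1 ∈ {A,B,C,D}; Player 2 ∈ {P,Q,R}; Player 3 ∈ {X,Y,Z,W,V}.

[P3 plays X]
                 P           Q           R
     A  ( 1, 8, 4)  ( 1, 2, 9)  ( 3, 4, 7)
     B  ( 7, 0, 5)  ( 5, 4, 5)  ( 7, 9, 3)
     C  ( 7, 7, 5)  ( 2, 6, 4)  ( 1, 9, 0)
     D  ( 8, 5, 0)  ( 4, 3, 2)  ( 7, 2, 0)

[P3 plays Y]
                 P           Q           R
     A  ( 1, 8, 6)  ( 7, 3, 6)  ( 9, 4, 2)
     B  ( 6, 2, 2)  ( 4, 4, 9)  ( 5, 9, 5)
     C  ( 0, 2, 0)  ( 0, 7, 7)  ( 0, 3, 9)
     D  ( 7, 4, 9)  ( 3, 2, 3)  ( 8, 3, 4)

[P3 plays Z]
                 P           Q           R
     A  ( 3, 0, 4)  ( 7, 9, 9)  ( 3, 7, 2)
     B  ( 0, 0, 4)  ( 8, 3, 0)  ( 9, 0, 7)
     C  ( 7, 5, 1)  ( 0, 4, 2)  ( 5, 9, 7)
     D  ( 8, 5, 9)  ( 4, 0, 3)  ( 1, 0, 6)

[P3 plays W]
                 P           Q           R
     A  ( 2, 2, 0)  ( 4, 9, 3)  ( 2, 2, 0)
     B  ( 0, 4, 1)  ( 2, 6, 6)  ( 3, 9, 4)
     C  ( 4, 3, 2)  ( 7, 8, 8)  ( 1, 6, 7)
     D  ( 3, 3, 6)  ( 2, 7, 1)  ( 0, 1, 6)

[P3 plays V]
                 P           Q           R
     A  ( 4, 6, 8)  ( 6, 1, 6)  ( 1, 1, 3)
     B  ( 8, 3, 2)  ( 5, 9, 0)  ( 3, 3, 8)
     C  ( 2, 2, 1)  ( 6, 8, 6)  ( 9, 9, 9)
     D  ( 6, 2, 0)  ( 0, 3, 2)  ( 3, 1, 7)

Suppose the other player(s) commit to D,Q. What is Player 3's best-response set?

u_3(X vs D,Q) = 2
u_3(Y vs D,Q) = 3
u_3(Z vs D,Q) = 3
u_3(W vs D,Q) = 1
u_3(V vs D,Q) = 2
max payoff 3 at {Y,Z}

P3 best: {Y,Z}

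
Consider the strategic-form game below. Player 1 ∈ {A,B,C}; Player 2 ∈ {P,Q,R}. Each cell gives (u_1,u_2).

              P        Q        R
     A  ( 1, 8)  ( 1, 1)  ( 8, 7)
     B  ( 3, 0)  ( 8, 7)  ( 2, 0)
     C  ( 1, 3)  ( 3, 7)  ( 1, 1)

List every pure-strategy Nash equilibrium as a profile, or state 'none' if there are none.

NE set: (B,Q)

(A,P): not NE [P1→B gives 3>1]
(A,Q): not NE [P1→B gives 8>1; P2→P gives 8>1]
(A,R): not NE [P2→P gives 8>7]
(B,P): not NE [P2→Q gives 7>0]
(B,Q): NE
(B,R): not NE [P1→A gives 8>2; P2→Q gives 7>0]
(C,P): not NE [P1→B gives 3>1; P2→Q gives 7>3]
(C,Q): not NE [P1→B gives 8>3]
(C,R): not NE [P1→A gives 8>1; P2→Q gives 7>1]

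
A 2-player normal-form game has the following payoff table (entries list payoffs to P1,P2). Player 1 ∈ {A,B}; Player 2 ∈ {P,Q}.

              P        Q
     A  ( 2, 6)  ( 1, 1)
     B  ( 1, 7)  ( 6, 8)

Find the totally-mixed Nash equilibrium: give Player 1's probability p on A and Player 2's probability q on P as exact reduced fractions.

P1 mixes 1/6 on A; P2 mixes 5/6 on P

P1 indiff ⇒ q·2+(1-q)·1 = q·1+(1-q)·6 ⇒ q(1) = (1-q)(5) ⇒ q = 5/6
P2 indiff ⇒ p·6+(1-p)·7 = p·1+(1-p)·8 ⇒ p(5) = (1-p)(1) ⇒ p = 1/6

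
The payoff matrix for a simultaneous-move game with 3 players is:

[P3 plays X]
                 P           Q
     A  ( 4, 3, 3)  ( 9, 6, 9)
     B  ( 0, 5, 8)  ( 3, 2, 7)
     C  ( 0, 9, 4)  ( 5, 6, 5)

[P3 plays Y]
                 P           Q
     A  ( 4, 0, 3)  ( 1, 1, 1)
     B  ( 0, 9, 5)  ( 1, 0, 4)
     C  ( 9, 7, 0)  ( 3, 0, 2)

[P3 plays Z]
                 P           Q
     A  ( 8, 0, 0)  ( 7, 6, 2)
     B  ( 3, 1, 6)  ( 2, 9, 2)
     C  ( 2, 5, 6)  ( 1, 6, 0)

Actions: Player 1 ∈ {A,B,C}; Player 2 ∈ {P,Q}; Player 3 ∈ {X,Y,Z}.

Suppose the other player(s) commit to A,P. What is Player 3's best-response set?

u_3(X vs A,P) = 3
u_3(Y vs A,P) = 3
u_3(Z vs A,P) = 0
max payoff 3 at {X,Y}

P3 best: {X,Y}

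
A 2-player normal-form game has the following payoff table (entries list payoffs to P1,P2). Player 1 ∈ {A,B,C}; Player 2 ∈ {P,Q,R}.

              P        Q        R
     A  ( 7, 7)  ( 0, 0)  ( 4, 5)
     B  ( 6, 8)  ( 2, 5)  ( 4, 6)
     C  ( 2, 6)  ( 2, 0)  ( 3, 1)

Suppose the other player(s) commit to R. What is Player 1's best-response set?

P1 best: {A,B}

u_1(A vs R) = 4
u_1(B vs R) = 4
u_1(C vs R) = 3
max payoff 4 at {A,B}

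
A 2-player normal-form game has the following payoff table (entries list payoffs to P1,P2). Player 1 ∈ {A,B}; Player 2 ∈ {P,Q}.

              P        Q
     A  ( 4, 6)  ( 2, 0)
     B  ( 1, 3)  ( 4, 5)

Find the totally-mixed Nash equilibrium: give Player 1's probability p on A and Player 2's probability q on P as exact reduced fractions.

P1 indiff ⇒ q·4+(1-q)·2 = q·1+(1-q)·4 ⇒ q(3) = (1-q)(2) ⇒ q = 2/5
P2 indiff ⇒ p·6+(1-p)·3 = p·0+(1-p)·5 ⇒ p(6) = (1-p)(2) ⇒ p = 1/4

P1 mixes 1/4 on A; P2 mixes 2/5 on P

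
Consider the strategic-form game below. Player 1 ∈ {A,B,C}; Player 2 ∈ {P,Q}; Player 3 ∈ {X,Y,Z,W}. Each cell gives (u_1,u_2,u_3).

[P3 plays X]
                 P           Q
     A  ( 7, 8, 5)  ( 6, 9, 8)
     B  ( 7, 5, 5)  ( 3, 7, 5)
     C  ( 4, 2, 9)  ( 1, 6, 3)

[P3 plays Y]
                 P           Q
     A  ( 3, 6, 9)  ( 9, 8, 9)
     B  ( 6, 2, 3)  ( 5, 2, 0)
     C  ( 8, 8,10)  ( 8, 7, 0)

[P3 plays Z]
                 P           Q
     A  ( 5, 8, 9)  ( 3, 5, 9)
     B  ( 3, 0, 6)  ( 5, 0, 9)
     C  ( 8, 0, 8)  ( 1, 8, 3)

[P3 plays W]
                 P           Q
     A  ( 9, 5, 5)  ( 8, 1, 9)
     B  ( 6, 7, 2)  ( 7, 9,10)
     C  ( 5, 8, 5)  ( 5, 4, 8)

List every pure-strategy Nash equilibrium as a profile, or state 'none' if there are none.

Nash profiles: (A,Q,Y), (C,P,Y)

(A,P,X): not NE [P2→Q gives 9>8; P3→Z gives 9>5]
(A,P,Y): not NE [P1→C gives 8>3; P2→Q gives 8>6]
(A,P,Z): not NE [P1→C gives 8>5]
(A,P,W): not NE [P3→Z gives 9>5]
(A,Q,X): not NE [P3→W gives 9>8]
(A,Q,Y): NE
(A,Q,Z): not NE [P1→B gives 5>3; P2→P gives 8>5]
(A,Q,W): not NE [P2→P gives 5>1]
(B,P,X): not NE [P2→Q gives 7>5; P3→Z gives 6>5]
(B,P,Y): not NE [P1→C gives 8>6; P3→Z gives 6>3]
(B,P,Z): not NE [P1→C gives 8>3]
(B,P,W): not NE [P1→A gives 9>6; P2→Q gives 9>7; P3→Z gives 6>2]
(B,Q,X): not NE [P1→A gives 6>3; P3→W gives 10>5]
(B,Q,Y): not NE [P1→A gives 9>5; P3→W gives 10>0]
(B,Q,Z): not NE [P3→W gives 10>9]
(B,Q,W): not NE [P1→A gives 8>7]
(C,P,X): not NE [P1→B gives 7>4; P2→Q gives 6>2; P3→Y gives 10>9]
(C,P,Y): NE
(C,P,Z): not NE [P2→Q gives 8>0; P3→Y gives 10>8]
(C,P,W): not NE [P1→A gives 9>5; P3→Y gives 10>5]
(C,Q,X): not NE [P1→A gives 6>1; P3→W gives 8>3]
(C,Q,Y): not NE [P1→A gives 9>8; P2→P gives 8>7; P3→W gives 8>0]
(C,Q,Z): not NE [P1→B gives 5>1; P3→W gives 8>3]
(C,Q,W): not NE [P1→A gives 8>5; P2→P gives 8>4]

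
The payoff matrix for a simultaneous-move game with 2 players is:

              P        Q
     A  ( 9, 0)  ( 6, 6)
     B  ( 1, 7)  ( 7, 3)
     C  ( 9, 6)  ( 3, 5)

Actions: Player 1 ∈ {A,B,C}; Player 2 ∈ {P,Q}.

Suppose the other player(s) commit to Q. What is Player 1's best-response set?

P1 best: {B}

u_1(A vs Q) = 6
u_1(B vs Q) = 7
u_1(C vs Q) = 3
max payoff 7 at {B}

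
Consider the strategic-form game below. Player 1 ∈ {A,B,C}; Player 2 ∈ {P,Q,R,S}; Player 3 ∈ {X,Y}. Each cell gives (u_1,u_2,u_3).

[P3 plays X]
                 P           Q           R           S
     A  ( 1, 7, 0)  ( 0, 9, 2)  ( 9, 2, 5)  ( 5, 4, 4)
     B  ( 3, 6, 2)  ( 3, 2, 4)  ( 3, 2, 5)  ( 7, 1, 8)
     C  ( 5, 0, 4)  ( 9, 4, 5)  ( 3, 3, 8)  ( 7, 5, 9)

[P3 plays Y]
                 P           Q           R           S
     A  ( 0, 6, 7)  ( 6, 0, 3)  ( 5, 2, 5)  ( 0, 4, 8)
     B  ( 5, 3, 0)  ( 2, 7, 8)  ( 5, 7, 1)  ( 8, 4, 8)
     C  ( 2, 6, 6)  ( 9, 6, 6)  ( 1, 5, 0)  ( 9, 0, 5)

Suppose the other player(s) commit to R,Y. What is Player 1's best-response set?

argmax u_1 = {A,B}

u_1(A vs R,Y) = 5
u_1(B vs R,Y) = 5
u_1(C vs R,Y) = 1
max payoff 5 at {A,B}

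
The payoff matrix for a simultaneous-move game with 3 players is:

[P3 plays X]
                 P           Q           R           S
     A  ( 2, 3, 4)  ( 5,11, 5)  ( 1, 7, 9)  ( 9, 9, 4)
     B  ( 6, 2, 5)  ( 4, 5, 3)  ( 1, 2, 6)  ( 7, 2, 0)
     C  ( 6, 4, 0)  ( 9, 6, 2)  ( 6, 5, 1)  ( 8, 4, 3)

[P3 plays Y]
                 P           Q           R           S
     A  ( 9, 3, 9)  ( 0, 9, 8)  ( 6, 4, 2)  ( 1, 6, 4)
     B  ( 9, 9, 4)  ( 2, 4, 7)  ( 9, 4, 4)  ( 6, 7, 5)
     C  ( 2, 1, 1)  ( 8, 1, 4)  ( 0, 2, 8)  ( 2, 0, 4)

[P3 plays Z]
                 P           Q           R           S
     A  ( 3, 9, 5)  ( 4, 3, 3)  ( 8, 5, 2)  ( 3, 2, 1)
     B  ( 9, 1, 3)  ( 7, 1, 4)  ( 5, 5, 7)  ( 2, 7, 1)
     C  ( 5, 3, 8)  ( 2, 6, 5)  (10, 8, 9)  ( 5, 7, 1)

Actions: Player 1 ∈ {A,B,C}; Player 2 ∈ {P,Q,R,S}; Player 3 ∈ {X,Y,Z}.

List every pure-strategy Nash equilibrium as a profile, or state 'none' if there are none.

PSNE = {(C,R,Z)}

(A,P,X): not NE [P1→C gives 6>2; P2→Q gives 11>3; P3→Y gives 9>4]
(A,P,Y): not NE [P2→Q gives 9>3]
(A,P,Z): not NE [P1→B gives 9>3; P3→Y gives 9>5]
(A,Q,X): not NE [P1→C gives 9>5; P3→Y gives 8>5]
(A,Q,Y): not NE [P1→C gives 8>0]
(A,Q,Z): not NE [P1→B gives 7>4; P2→P gives 9>3; P3→Y gives 8>3]
(A,R,X): not NE [P1→C gives 6>1; P2→Q gives 11>7]
(A,R,Y): not NE [P1→B gives 9>6; P2→Q gives 9>4; P3→X gives 9>2]
(A,R,Z): not NE [P1→C gives 10>8; P2→P gives 9>5; P3→X gives 9>2]
(A,S,X): not NE [P2→Q gives 11>9]
(A,S,Y): not NE [P1→B gives 6>1; P2→Q gives 9>6]
(A,S,Z): not NE [P1→C gives 5>3; P2→P gives 9>2; P3→Y gives 4>1]
(B,P,X): not NE [P2→Q gives 5>2]
(B,P,Y): not NE [P3→X gives 5>4]
(B,P,Z): not NE [P2→S gives 7>1; P3→X gives 5>3]
(B,Q,X): not NE [P1→C gives 9>4; P3→Y gives 7>3]
(B,Q,Y): not NE [P1→C gives 8>2; P2→P gives 9>4]
(B,Q,Z): not NE [P2→S gives 7>1; P3→Y gives 7>4]
(B,R,X): not NE [P1→C gives 6>1; P2→Q gives 5>2; P3→Z gives 7>6]
(B,R,Y): not NE [P2→P gives 9>4; P3→Z gives 7>4]
(B,R,Z): not NE [P1→C gives 10>5; P2→S gives 7>5]
(B,S,X): not NE [P1→A gives 9>7; P2→Q gives 5>2; P3→Y gives 5>0]
(B,S,Y): not NE [P2→P gives 9>7]
(B,S,Z): not NE [P1→C gives 5>2; P3→Y gives 5>1]
(C,P,X): not NE [P2→Q gives 6>4; P3→Z gives 8>0]
(C,P,Y): not NE [P1→B gives 9>2; P2→R gives 2>1; P3→Z gives 8>1]
(C,P,Z): not NE [P1→B gives 9>5; P2→R gives 8>3]
(C,Q,X): not NE [P3→Z gives 5>2]
(C,Q,Y): not NE [P2→R gives 2>1; P3→Z gives 5>4]
(C,Q,Z): not NE [P1→B gives 7>2; P2→R gives 8>6]
(C,R,X): not NE [P2→Q gives 6>5; P3→Z gives 9>1]
(C,R,Y): not NE [P1→B gives 9>0; P3→Z gives 9>8]
(C,R,Z): NE
(C,S,X): not NE [P1→A gives 9>8; P2→Q gives 6>4; P3→Y gives 4>3]
(C,S,Y): not NE [P1→B gives 6>2; P2→R gives 2>0]
(C,S,Z): not NE [P2→R gives 8>7; P3→Y gives 4>1]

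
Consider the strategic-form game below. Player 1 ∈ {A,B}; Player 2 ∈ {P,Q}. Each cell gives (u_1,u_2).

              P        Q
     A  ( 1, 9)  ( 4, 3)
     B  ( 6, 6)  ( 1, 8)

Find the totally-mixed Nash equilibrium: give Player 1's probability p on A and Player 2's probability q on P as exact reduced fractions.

p=1/4, q=3/8

P1 indiff ⇒ q·1+(1-q)·4 = q·6+(1-q)·1 ⇒ q(-5) = (1-q)(-3) ⇒ q = 3/8
P2 indiff ⇒ p·9+(1-p)·6 = p·3+(1-p)·8 ⇒ p(6) = (1-p)(2) ⇒ p = 1/4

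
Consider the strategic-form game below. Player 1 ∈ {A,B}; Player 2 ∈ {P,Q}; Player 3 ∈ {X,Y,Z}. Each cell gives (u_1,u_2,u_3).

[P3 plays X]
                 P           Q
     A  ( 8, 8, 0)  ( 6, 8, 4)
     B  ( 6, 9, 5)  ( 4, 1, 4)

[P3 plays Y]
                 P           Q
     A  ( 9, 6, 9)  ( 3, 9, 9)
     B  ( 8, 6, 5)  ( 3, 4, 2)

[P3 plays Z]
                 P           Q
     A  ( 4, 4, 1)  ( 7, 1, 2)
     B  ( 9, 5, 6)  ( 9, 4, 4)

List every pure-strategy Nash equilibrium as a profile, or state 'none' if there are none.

NE set: (A,Q,Y), (B,P,Z)

(A,P,X): not NE [P3→Y gives 9>0]
(A,P,Y): not NE [P2→Q gives 9>6]
(A,P,Z): not NE [P1→B gives 9>4; P3→Y gives 9>1]
(A,Q,X): not NE [P3→Y gives 9>4]
(A,Q,Y): NE
(A,Q,Z): not NE [P1→B gives 9>7; P2→P gives 4>1; P3→Y gives 9>2]
(B,P,X): not NE [P1→A gives 8>6; P3→Z gives 6>5]
(B,P,Y): not NE [P1→A gives 9>8; P3→Z gives 6>5]
(B,P,Z): NE
(B,Q,X): not NE [P1→A gives 6>4; P2→P gives 9>1]
(B,Q,Y): not NE [P2→P gives 6>4; P3→Z gives 4>2]
(B,Q,Z): not NE [P2→P gives 5>4]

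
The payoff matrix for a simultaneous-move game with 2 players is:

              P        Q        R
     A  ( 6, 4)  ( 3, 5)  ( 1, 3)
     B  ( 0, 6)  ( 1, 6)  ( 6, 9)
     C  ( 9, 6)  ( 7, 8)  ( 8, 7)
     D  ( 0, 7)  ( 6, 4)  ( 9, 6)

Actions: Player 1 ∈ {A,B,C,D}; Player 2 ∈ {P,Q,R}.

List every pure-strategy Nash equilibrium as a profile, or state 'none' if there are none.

(A,P): not NE [P1→C gives 9>6; P2→Q gives 5>4]
(A,Q): not NE [P1→C gives 7>3]
(A,R): not NE [P1→D gives 9>1; P2→Q gives 5>3]
(B,P): not NE [P1→C gives 9>0; P2→R gives 9>6]
(B,Q): not NE [P1→C gives 7>1; P2→R gives 9>6]
(B,R): not NE [P1→D gives 9>6]
(C,P): not NE [P2→Q gives 8>6]
(C,Q): NE
(C,R): not NE [P1→D gives 9>8; P2→Q gives 8>7]
(D,P): not NE [P1→C gives 9>0]
(D,Q): not NE [P1→C gives 7>6; P2→P gives 7>4]
(D,R): not NE [P2→P gives 7>6]

Nash profiles: (C,Q)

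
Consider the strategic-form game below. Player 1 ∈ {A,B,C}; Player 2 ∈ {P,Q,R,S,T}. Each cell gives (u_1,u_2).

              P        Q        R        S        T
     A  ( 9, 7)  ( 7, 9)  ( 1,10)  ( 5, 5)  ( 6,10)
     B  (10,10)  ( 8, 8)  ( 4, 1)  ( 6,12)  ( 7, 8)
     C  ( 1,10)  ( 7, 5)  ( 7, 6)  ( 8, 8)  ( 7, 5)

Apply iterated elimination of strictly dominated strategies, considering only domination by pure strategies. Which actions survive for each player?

P1 drop A (B beats it: P:10>9 Q:8>7 R:4>1 S:6>5 T:7>6)
P2 drop Q (P beats it: B:10>8 C:10>5)
P2 drop R (P beats it: B:10>1 C:10>6)
P2 drop T (P beats it: B:10>8 C:10>5)
P1→{B,C} P2→{P,S}

Survivors P1:{B,C} P2:{P,S}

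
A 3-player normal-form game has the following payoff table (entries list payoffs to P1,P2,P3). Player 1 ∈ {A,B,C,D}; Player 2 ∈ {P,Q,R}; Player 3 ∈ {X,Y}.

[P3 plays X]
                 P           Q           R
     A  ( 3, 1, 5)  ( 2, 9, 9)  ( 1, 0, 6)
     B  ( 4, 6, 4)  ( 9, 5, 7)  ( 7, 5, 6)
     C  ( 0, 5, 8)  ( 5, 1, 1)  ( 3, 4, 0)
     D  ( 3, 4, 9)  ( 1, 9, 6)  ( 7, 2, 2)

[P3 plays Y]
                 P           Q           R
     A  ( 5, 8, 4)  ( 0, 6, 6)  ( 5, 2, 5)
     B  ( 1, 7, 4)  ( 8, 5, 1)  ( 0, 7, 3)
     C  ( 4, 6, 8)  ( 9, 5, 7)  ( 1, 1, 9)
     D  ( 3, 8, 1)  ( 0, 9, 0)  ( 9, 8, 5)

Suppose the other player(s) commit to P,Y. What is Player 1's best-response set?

BR_1 = {A}

u_1(A vs P,Y) = 5
u_1(B vs P,Y) = 1
u_1(C vs P,Y) = 4
u_1(D vs P,Y) = 3
max payoff 5 at {A}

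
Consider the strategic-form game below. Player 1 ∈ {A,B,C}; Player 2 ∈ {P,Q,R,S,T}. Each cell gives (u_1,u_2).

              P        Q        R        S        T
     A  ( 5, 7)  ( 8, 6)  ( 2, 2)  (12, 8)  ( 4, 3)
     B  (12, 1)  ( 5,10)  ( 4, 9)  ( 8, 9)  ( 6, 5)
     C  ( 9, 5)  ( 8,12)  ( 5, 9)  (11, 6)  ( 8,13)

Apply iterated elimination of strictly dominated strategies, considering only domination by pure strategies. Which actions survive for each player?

IESDS → P1:{A,C} P2:{Q,S,T}

P2 drop P (S beats it: A:8>7 B:9>1 C:6>5)
P1 drop B (C beats it: Q:8>5 R:5>4 S:11>8 T:8>6)
P2 drop R (Q beats it: A:6>2 C:12>9)
P1→{A,C} P2→{Q,S,T}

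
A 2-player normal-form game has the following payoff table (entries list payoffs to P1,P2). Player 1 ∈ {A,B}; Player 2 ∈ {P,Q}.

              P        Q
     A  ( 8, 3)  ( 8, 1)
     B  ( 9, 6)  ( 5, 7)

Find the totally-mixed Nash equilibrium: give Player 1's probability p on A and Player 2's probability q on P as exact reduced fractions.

P1 mixes 1/3 on A; P2 mixes 3/4 on P

P1 indiff ⇒ q·8+(1-q)·8 = q·9+(1-q)·5 ⇒ q(-1) = (1-q)(-3) ⇒ q = 3/4
P2 indiff ⇒ p·3+(1-p)·6 = p·1+(1-p)·7 ⇒ p(2) = (1-p)(1) ⇒ p = 1/3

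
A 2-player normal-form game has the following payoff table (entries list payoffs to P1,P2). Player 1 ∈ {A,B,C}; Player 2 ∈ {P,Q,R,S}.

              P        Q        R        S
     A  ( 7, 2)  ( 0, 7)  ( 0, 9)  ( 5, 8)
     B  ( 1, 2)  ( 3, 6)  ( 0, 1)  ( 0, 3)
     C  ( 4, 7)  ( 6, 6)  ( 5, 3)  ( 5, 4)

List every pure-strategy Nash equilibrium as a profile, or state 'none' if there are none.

(A,P): not NE [P2→R gives 9>2]
(A,Q): not NE [P1→C gives 6>0; P2→R gives 9>7]
(A,R): not NE [P1→C gives 5>0]
(A,S): not NE [P2→R gives 9>8]
(B,P): not NE [P1→A gives 7>1; P2→Q gives 6>2]
(B,Q): not NE [P1→C gives 6>3]
(B,R): not NE [P1→C gives 5>0; P2→Q gives 6>1]
(B,S): not NE [P1→C gives 5>0; P2→Q gives 6>3]
(C,P): not NE [P1→A gives 7>4]
(C,Q): not NE [P2→P gives 7>6]
(C,R): not NE [P2→P gives 7>3]
(C,S): not NE [P2→P gives 7>4]

No pure NE.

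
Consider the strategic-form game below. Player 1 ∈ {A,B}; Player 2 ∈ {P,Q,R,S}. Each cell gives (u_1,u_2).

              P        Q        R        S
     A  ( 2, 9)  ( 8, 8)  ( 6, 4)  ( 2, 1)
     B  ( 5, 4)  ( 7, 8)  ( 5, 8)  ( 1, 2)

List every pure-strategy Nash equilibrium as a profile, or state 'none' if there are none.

PSNE: ∅

(A,P): not NE [P1→B gives 5>2]
(A,Q): not NE [P2→P gives 9>8]
(A,R): not NE [P2→P gives 9>4]
(A,S): not NE [P2→P gives 9>1]
(B,P): not NE [P2→R gives 8>4]
(B,Q): not NE [P1→A gives 8>7]
(B,R): not NE [P1→A gives 6>5]
(B,S): not NE [P1→A gives 2>1; P2→R gives 8>2]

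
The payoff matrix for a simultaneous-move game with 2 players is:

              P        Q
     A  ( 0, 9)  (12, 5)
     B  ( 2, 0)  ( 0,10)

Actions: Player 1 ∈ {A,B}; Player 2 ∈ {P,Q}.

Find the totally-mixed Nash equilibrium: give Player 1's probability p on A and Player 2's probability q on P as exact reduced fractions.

P1 indiff ⇒ q·0+(1-q)·12 = q·2+(1-q)·0 ⇒ q(-2) = (1-q)(-12) ⇒ q = 6/7
P2 indiff ⇒ p·9+(1-p)·0 = p·5+(1-p)·10 ⇒ p(4) = (1-p)(10) ⇒ p = 5/7

p=5/7, q=6/7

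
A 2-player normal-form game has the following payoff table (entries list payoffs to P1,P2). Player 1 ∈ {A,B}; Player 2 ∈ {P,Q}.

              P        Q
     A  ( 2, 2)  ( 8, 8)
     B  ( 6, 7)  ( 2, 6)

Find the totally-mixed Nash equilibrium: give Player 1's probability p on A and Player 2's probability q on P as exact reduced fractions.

P1 indiff ⇒ q·2+(1-q)·8 = q·6+(1-q)·2 ⇒ q(-4) = (1-q)(-6) ⇒ q = 3/5
P2 indiff ⇒ p·2+(1-p)·7 = p·8+(1-p)·6 ⇒ p(-6) = (1-p)(-1) ⇒ p = 1/7

P1 mixes 1/7 on A; P2 mixes 3/5 on P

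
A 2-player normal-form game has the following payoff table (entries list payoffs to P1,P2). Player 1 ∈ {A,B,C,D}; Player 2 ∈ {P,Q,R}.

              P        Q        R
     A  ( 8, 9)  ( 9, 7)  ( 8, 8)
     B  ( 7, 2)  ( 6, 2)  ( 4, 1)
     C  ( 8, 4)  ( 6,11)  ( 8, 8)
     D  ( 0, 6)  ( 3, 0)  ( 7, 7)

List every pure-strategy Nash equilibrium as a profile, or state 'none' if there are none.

Nash profiles: (A,P)

(A,P): NE
(A,Q): not NE [P2→P gives 9>7]
(A,R): not NE [P2→P gives 9>8]
(B,P): not NE [P1→C gives 8>7]
(B,Q): not NE [P1→A gives 9>6]
(B,R): not NE [P1→C gives 8>4; P2→Q gives 2>1]
(C,P): not NE [P2→Q gives 11>4]
(C,Q): not NE [P1→A gives 9>6]
(C,R): not NE [P2→Q gives 11>8]
(D,P): not NE [P1→C gives 8>0; P2→R gives 7>6]
(D,Q): not NE [P1→A gives 9>3; P2→R gives 7>0]
(D,R): not NE [P1→C gives 8>7]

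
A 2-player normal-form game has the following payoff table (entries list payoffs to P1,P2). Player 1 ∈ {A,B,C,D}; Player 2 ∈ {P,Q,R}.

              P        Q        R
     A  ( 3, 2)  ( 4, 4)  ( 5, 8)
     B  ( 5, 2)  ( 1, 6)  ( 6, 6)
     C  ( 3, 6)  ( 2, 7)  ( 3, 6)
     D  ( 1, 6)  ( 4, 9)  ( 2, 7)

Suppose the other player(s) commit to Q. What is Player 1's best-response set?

u_1(A vs Q) = 4
u_1(B vs Q) = 1
u_1(C vs Q) = 2
u_1(D vs Q) = 4
max payoff 4 at {A,D}

P1 best: {A,D}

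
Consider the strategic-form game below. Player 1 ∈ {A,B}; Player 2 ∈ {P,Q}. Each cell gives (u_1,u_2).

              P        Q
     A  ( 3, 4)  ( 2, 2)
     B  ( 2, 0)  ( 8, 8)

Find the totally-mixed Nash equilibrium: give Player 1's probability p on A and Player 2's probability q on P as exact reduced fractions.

P1 indiff ⇒ q·3+(1-q)·2 = q·2+(1-q)·8 ⇒ q(1) = (1-q)(6) ⇒ q = 6/7
P2 indiff ⇒ p·4+(1-p)·0 = p·2+(1-p)·8 ⇒ p(2) = (1-p)(8) ⇒ p = 4/5

P1 mixes 4/5 on A; P2 mixes 6/7 on P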